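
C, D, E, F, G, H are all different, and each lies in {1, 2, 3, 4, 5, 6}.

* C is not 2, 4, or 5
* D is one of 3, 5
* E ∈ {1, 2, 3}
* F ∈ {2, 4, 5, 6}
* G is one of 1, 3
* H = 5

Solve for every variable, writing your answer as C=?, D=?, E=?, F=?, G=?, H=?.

H's domain is down to {5}, so H = 5. Remove 5 from D, F.
D has just one choice, so D = 3. So C, E, G can't be 3.
That leaves G = 1. Remove 1 from C, E.
C must be 6 (only option left). Strike 6 from F.
That leaves E = 2. So F can't be 2.
F's domain is down to {4}, so F = 4.

C=6, D=3, E=2, F=4, G=1, H=5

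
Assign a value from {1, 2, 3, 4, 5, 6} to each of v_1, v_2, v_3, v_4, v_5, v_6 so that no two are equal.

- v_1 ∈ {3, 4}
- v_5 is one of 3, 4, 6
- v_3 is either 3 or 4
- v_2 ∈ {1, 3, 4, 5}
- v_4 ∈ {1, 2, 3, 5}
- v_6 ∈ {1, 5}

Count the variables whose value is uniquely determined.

The 6 variables draw from only 6 values {1, 2, 3, 4, 5, 6}, so each is used; only v_4 can be 2, hence v_4 = 2.
Among the 5 still-open variables, 6 fits only v_5 (and all 5 values in {1, 3, 4, 5, 6} must be used), so v_5 = 6.
The 2 variables v_1 and v_3 are confined to {3, 4}, which locks those values in; drop them from v_2.
Determined: v_4=2, v_5=6. The other variables each still have more than one consistent value. That makes 2.

2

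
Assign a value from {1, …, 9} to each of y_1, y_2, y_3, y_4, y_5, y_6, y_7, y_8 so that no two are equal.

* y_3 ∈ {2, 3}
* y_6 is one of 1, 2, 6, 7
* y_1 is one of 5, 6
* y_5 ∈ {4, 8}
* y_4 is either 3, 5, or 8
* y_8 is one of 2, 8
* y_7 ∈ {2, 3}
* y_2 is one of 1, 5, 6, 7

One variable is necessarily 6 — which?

y_1

Among the 8 variables, 4 fits only y_5 (and all 8 values in {1, 2, 3, 4, 5, 6, 7, 8} must be used), so y_5 = 4.
y_3 and y_7 share exactly the 2 values {2, 3}; by pigeonhole those values go to them, so strike 2, 3 from y_4, y_6, y_8.
That leaves y_8 = 8. Remove 8 from y_4.
y_4 has just one choice, so y_4 = 5. Remove 5 from y_1, y_2.
So 6 goes to y_1.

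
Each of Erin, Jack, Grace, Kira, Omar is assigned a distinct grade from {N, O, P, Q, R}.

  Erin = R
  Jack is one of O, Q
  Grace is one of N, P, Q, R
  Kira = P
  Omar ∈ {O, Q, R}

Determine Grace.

Erin's domain is down to {R}, so Erin = R. Eliminate R elsewhere: Grace, Omar.
Kira has just one choice, so Kira = P. Remove P from Grace.
The 3 still-open variables together cover exactly {N, O, Q} — 3 values for 3 variables — and N appears only in Grace's list, so Grace = N.

N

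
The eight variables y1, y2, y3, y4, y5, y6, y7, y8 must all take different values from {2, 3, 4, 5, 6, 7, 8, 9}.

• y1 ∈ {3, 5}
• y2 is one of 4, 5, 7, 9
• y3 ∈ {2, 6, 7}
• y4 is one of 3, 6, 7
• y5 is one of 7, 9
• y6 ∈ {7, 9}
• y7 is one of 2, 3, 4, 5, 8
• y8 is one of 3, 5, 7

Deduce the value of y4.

The 8 variables together cover exactly {2, 3, 4, 5, 6, 7, 8, 9} — 8 values for 8 variables — and 8 appears only in y7's list, so y7 = 8.
Among the 7 still-open variables, 2 fits only y3 (and all 7 values in {2, 3, 4, 5, 6, 7, 9} must be used), so y3 = 2.
Among the 6 still-open variables, 4 fits only y2 (and all 6 values in {3, 4, 5, 6, 7, 9} must be used), so y2 = 4.
The 5 still-open variables draw from only 5 values {3, 5, 6, 7, 9}, so each is used; only y4 can be 6, hence y4 = 6.

6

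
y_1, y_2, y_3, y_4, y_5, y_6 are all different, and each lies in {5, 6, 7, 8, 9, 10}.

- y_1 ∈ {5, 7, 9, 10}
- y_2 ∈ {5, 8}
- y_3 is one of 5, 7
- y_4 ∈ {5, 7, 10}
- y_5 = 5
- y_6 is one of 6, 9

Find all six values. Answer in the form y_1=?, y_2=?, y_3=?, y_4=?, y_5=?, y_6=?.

y_5 has just one choice, so y_5 = 5. Eliminate 5 elsewhere: y_1, y_2, y_3, y_4.
y_2 must be 8 (only option left).
y_3 must be 7 (only option left). Strike 7 from y_1, y_4.
y_4's domain is down to {10}, so y_4 = 10. Remove 10 from y_1.
y_1 must be 9 (only option left). Eliminate 9 elsewhere: y_6.
y_6 has just one choice, so y_6 = 6.

y_1=9, y_2=8, y_3=7, y_4=10, y_5=5, y_6=6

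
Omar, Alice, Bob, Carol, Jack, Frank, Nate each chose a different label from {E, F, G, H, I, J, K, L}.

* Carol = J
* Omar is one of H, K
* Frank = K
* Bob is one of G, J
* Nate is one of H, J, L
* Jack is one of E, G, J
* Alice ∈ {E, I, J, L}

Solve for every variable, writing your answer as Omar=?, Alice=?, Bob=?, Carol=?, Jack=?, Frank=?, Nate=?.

Omar=H, Alice=I, Bob=G, Carol=J, Jack=E, Frank=K, Nate=L

Carol must be J (only option left). So Alice, Bob, Jack, Nate can't be J.
That leaves Frank = K. Eliminate K elsewhere: Omar.
That leaves Omar = H. Remove H from Nate.
Bob's domain is down to {G}, so Bob = G. Remove G from Jack.
Jack has just one choice, so Jack = E. Remove E from Alice.
Nate's domain is down to {L}, so Nate = L. Remove L from Alice.
Alice must be I (only option left).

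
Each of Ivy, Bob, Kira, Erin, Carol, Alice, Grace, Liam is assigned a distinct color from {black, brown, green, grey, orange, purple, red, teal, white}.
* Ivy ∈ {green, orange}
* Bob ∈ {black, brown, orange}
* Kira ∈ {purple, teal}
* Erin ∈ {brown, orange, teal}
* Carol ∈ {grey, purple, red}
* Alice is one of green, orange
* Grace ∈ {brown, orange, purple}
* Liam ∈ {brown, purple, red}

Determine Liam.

red

Among the 8 variables, black fits only Bob (and all 8 values in {black, brown, green, grey, orange, purple, red, teal} must be used), so Bob = black.
Among the 7 still-open variables, grey fits only Carol (and all 7 values in {brown, green, grey, orange, purple, red, teal} must be used), so Carol = grey.
Among the 6 still-open variables, red fits only Liam (and all 6 values in {brown, green, orange, purple, red, teal} must be used), so Liam = red.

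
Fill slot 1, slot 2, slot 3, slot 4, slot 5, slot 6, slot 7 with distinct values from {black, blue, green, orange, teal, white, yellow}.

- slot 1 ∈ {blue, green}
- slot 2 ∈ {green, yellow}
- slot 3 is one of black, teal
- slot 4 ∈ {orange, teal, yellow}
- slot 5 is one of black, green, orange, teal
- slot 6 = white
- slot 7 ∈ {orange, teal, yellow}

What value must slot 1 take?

slot 6 has just one choice, so slot 6 = white.
Among the 6 still-open variables, blue fits only slot 1 (and all 6 values in {black, blue, green, orange, teal, yellow} must be used), so slot 1 = blue.

blue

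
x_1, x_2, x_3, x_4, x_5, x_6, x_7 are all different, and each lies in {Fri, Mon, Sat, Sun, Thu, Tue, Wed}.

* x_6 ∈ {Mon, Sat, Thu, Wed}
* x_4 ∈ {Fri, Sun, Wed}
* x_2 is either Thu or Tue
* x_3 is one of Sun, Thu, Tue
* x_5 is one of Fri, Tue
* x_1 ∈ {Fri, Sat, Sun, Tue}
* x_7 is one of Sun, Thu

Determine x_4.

Among the 7 variables, Mon fits only x_6 (and all 7 values in {Fri, Mon, Sat, Sun, Thu, Tue, Wed} must be used), so x_6 = Mon.
Among the 6 still-open variables, Sat fits only x_1 (and all 6 values in {Fri, Sat, Sun, Thu, Tue, Wed} must be used), so x_1 = Sat.
The 5 still-open variables together cover exactly {Fri, Sun, Thu, Tue, Wed} — 5 values for 5 variables — and Wed appears only in x_4's list, so x_4 = Wed.

Wed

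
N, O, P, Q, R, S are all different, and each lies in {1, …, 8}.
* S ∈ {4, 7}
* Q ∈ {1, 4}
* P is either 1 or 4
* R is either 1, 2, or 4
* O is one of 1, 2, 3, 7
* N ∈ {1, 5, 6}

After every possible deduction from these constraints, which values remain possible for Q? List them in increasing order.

1, 4

The 2 variables P and Q are confined to {1, 4}, which locks those values in; drop them from N, O, R, S.
R's domain is down to {2}, so R = 2. Remove 2 from O.
S's domain is down to {7}, so S = 7. So O can't be 7.
O must be 3 (only option left).
No further eliminations apply; Q can still be any of 1, 4.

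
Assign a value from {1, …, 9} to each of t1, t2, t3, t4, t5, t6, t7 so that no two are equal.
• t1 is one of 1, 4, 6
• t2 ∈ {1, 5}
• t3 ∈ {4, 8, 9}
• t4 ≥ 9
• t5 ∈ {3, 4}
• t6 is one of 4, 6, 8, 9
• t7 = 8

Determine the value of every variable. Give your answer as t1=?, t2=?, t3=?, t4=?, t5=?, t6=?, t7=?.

t4 has just one choice, so t4 = 9. Eliminate 9 elsewhere: t3, t6.
t7 must be 8 (only option left). Remove 8 from t3, t6.
t3 must be 4 (only option left). Strike 4 from t1, t5, t6.
That leaves t5 = 3.
t6 has just one choice, so t6 = 6. So t1 can't be 6.
t1 must be 1 (only option left). Eliminate 1 elsewhere: t2.
t2's domain is down to {5}, so t2 = 5.

t1=1, t2=5, t3=4, t4=9, t5=3, t6=6, t7=8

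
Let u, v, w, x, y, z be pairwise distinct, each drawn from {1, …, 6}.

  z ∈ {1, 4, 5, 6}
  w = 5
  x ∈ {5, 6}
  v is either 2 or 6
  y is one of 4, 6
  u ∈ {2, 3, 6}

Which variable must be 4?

w's domain is down to {5}, so w = 5. Strike 5 from x, z.
x has just one choice, so x = 6. Strike 6 from u, v, y, z.
So 4 goes to y.

y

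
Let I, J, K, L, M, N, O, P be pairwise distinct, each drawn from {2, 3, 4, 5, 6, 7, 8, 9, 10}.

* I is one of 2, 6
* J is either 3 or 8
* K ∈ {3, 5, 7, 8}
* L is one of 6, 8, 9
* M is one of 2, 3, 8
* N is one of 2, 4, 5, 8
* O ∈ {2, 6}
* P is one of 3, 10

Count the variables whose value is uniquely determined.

The 2 variables I and O are confined to {2, 6}, which locks those values in; drop them from L, M, N.
J and M share exactly the 2 values {3, 8}; by pigeonhole those values go to them, so strike 3, 8 from K, L, N, P.
L has just one choice, so L = 9.
P has just one choice, so P = 10.
Determined: L=9, P=10. The other variables each still have more than one consistent value. That makes 2.

2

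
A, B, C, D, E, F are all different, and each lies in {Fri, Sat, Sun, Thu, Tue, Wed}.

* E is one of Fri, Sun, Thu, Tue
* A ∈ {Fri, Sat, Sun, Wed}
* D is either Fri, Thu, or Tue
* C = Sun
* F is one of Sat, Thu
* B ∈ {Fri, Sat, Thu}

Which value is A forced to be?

C's domain is down to {Sun}, so C = Sun. Strike Sun from A, E.
The 5 still-open variables draw from only 5 values {Fri, Sat, Thu, Tue, Wed}, so each is used; only A can be Wed, hence A = Wed.

Wed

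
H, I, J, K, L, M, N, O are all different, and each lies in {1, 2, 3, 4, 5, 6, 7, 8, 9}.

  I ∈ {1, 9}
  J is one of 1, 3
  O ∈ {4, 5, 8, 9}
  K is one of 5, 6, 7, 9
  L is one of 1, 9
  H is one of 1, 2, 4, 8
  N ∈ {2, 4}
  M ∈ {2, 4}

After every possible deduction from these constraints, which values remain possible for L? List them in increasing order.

1, 9

The 2 variables I and L are confined to {1, 9}, which locks those values in; drop them from H, J, K, O.
J must be 3 (only option left).
The 2 variables M and N are confined to {2, 4}, which locks those values in; drop them from H, O.
That leaves H = 8. Remove 8 from O.
That leaves O = 5. Remove 5 from K.
No further eliminations apply; L can still be any of 1, 9.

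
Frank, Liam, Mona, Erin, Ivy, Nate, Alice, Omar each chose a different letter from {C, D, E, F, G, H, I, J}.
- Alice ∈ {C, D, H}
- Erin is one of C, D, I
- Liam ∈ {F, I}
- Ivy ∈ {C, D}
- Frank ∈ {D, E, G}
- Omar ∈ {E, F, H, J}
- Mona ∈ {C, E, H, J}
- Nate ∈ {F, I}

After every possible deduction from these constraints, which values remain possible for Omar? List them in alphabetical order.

The 8 variables draw from only 8 values {C, D, E, F, G, H, I, J}, so each is used; only Frank can be G, hence Frank = G.
The 2 variables Liam and Nate are confined to {F, I}, which locks those values in; drop them from Erin, Omar.
Erin and Ivy share exactly the 2 values {C, D}; by pigeonhole those values go to them, so strike C, D from Mona, Alice.
That leaves Alice = H. So Mona, Omar can't be H.
No further eliminations apply; Omar can still be any of E, J.

E, J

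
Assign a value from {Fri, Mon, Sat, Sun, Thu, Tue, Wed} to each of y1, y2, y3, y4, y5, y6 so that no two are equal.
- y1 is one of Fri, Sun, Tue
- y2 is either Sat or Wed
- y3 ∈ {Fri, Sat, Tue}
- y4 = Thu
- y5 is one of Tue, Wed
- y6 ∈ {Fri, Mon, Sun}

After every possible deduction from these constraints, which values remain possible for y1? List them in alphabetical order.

Fri, Sun, Tue

y4 must be Thu (only option left).
No further eliminations apply; y1 can still be any of Fri, Sun, Tue.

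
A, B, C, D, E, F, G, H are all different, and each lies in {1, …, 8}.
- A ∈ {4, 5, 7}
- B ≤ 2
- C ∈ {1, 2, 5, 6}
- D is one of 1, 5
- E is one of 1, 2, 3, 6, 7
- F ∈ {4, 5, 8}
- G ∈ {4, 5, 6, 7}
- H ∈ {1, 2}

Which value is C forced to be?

The 8 variables together cover exactly {1, 2, 3, 4, 5, 6, 7, 8} — 8 values for 8 variables — and 3 appears only in E's list, so E = 3.
The 7 still-open variables together cover exactly {1, 2, 4, 5, 6, 7, 8} — 7 values for 7 variables — and 8 appears only in F's list, so F = 8.
The 2 variables B and H are confined to {1, 2}, which locks those values in; drop them from C, D.
That leaves D = 5. Strike 5 from A, C, G.
So C = 6.

6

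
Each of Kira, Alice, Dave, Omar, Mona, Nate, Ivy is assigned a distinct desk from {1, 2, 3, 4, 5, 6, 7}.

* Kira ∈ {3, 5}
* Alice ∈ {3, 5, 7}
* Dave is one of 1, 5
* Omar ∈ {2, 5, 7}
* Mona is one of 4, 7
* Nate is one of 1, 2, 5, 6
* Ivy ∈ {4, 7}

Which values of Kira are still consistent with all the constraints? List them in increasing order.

The 7 variables draw from only 7 values {1, 2, 3, 4, 5, 6, 7}, so each is used; only Nate can be 6, hence Nate = 6.
Among the 6 still-open variables, 1 fits only Dave (and all 6 values in {1, 2, 3, 4, 5, 7} must be used), so Dave = 1.
The 5 still-open variables together cover exactly {2, 3, 4, 5, 7} — 5 values for 5 variables — and 2 appears only in Omar's list, so Omar = 2.
Mona and Ivy share exactly the 2 values {4, 7}; by pigeonhole those values go to them, so strike 4, 7 from Alice.
No further eliminations apply; Kira can still be any of 3, 5.

3, 5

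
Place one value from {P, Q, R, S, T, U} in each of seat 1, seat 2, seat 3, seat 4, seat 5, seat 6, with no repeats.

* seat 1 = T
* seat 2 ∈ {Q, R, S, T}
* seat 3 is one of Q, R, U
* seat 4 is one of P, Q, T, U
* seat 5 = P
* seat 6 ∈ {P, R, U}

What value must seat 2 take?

seat 1 must be T (only option left). Eliminate T elsewhere: seat 2, seat 4.
That leaves seat 5 = P. Eliminate P elsewhere: seat 4, seat 6.
The 4 still-open variables together cover exactly {Q, R, S, U} — 4 values for 4 variables — and S appears only in seat 2's list, so seat 2 = S.

S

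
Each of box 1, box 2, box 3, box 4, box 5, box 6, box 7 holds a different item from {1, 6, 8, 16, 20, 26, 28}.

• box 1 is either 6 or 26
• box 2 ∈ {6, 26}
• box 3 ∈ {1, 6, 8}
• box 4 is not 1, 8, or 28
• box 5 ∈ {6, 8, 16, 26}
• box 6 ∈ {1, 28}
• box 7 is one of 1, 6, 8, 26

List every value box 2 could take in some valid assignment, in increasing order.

Among the 7 variables, 20 fits only box 4 (and all 7 values in {1, 6, 8, 16, 20, 26, 28} must be used), so box 4 = 20.
Among the 6 still-open variables, 16 fits only box 5 (and all 6 values in {1, 6, 8, 16, 26, 28} must be used), so box 5 = 16.
The 5 still-open variables draw from only 5 values {1, 6, 8, 26, 28}, so each is used; only box 6 can be 28, hence box 6 = 28.
box 1 and box 2 between them cover only {6, 26} — a naked pair. Remove those values from box 3, box 7.
No further eliminations apply; box 2 can still be any of 6, 26.

6, 26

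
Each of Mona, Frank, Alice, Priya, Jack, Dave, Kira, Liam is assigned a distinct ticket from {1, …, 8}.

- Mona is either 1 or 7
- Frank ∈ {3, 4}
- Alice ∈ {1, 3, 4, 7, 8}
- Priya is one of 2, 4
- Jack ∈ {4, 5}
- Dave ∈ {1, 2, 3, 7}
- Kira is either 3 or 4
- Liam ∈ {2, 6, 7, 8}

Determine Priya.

2

The 8 variables together cover exactly {1, 2, 3, 4, 5, 6, 7, 8} — 8 values for 8 variables — and 5 appears only in Jack's list, so Jack = 5.
The 7 still-open variables together cover exactly {1, 2, 3, 4, 6, 7, 8} — 7 values for 7 variables — and 6 appears only in Liam's list, so Liam = 6.
The 6 still-open variables together cover exactly {1, 2, 3, 4, 7, 8} — 6 values for 6 variables — and 8 appears only in Alice's list, so Alice = 8.
Frank and Kira share exactly the 2 values {3, 4}; by pigeonhole those values go to them, so strike 3, 4 from Priya, Dave.
So Priya = 2.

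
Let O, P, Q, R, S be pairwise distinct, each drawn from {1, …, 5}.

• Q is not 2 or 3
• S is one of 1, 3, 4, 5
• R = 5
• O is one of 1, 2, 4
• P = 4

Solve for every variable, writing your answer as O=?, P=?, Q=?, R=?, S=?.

P must be 4 (only option left). Strike 4 from O, Q, S.
R must be 5 (only option left). Eliminate 5 elsewhere: Q, S.
That leaves Q = 1. So O, S can't be 1.
That leaves S = 3.
O's domain is down to {2}, so O = 2.

O=2, P=4, Q=1, R=5, S=3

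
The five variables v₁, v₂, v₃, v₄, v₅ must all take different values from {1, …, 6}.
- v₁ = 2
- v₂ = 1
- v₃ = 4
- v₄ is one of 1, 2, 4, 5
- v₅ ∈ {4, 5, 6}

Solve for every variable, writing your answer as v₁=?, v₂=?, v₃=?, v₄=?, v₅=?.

v₁ must be 2 (only option left). Eliminate 2 elsewhere: v₄.
v₂ has just one choice, so v₂ = 1. Strike 1 from v₄.
v₃ must be 4 (only option left). So v₄, v₅ can't be 4.
v₄ has just one choice, so v₄ = 5. Eliminate 5 elsewhere: v₅.
v₅'s domain is down to {6}, so v₅ = 6.

v₁=2, v₂=1, v₃=4, v₄=5, v₅=6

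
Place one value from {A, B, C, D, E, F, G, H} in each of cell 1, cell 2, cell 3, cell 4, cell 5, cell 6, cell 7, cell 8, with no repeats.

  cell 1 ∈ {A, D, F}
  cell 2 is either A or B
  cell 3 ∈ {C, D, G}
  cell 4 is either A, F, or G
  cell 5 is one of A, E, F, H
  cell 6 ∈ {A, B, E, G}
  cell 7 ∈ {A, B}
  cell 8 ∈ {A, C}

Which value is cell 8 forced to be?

C

The 8 variables draw from only 8 values {A, B, C, D, E, F, G, H}, so each is used; only cell 5 can be H, hence cell 5 = H.
Among the 7 still-open variables, E fits only cell 6 (and all 7 values in {A, B, C, D, E, F, G} must be used), so cell 6 = E.
cell 2 and cell 7 share exactly the 2 values {A, B}; by pigeonhole those values go to them, so strike A, B from cell 1, cell 4, cell 8.
So cell 8 = C.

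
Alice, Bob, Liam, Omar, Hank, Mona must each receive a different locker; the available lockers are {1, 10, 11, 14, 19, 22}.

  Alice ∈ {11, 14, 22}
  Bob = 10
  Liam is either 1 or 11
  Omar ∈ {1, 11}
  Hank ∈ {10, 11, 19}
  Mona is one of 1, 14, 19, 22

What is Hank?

Bob must be 10 (only option left). Strike 10 from Hank.
Liam and Omar share exactly the 2 values {1, 11}; by pigeonhole those values go to them, so strike 1, 11 from Alice, Hank, Mona.
So Hank = 19.

19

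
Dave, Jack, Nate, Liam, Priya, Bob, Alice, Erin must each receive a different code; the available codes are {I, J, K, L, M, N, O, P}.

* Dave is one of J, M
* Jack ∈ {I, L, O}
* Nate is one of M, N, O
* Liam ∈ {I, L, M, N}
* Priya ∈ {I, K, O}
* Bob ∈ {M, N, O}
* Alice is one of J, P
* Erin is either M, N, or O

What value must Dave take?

J

Among the 8 variables, K fits only Priya (and all 8 values in {I, J, K, L, M, N, O, P} must be used), so Priya = K.
Among the 7 still-open variables, P fits only Alice (and all 7 values in {I, J, L, M, N, O, P} must be used), so Alice = P.
The 6 still-open variables draw from only 6 values {I, J, L, M, N, O}, so each is used; only Dave can be J, hence Dave = J.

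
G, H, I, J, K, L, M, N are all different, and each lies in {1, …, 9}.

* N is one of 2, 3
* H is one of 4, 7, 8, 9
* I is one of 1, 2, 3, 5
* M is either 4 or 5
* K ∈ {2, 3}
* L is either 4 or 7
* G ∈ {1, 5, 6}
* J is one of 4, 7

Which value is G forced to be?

6

J and L share exactly the 2 values {4, 7}; by pigeonhole those values go to them, so strike 4, 7 from H, M.
M's domain is down to {5}, so M = 5. Remove 5 from G, I.
The 2 variables K and N are confined to {2, 3}, which locks those values in; drop them from I.
I must be 1 (only option left). Strike 1 from G.
So G = 6.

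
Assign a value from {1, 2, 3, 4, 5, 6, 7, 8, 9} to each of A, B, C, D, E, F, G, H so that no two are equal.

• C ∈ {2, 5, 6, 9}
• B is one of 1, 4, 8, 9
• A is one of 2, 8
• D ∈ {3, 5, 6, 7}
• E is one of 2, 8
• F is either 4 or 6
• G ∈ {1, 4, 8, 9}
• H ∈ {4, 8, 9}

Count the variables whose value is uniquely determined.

2

A and E share exactly the 2 values {2, 8}; by pigeonhole those values go to them, so strike 2, 8 from B, C, G, H.
B, G, H between them cover only {1, 4, 9} — a naked triple. Remove those values from C, F.
F must be 6 (only option left). Eliminate 6 elsewhere: C, D.
C must be 5 (only option left). Eliminate 5 elsewhere: D.
Determined: C=5, F=6. The other variables each still have more than one consistent value. That makes 2.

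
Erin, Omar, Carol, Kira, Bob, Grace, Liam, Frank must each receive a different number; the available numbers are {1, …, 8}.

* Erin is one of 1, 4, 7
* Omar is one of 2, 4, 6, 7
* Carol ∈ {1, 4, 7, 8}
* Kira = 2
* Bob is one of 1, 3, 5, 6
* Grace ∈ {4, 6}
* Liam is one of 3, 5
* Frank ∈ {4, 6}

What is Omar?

7

Kira has just one choice, so Kira = 2. Eliminate 2 elsewhere: Omar.
The 7 still-open variables together cover exactly {1, 3, 4, 5, 6, 7, 8} — 7 values for 7 variables — and 8 appears only in Carol's list, so Carol = 8.
The 2 variables Grace and Frank are confined to {4, 6}, which locks those values in; drop them from Erin, Omar, Bob.
So Omar = 7.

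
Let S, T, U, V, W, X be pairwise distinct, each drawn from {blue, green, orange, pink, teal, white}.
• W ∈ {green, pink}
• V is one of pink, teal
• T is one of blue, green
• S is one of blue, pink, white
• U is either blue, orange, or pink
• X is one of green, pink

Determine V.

teal

The 6 variables draw from only 6 values {blue, green, orange, pink, teal, white}, so each is used; only U can be orange, hence U = orange.
Among the 5 still-open variables, teal fits only V (and all 5 values in {blue, green, pink, teal, white} must be used), so V = teal.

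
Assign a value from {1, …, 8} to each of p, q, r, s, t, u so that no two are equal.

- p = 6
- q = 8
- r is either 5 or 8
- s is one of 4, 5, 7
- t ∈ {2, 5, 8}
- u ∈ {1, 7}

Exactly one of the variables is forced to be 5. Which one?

p has just one choice, so p = 6.
q must be 8 (only option left). Strike 8 from r, t.
So 5 goes to r.

r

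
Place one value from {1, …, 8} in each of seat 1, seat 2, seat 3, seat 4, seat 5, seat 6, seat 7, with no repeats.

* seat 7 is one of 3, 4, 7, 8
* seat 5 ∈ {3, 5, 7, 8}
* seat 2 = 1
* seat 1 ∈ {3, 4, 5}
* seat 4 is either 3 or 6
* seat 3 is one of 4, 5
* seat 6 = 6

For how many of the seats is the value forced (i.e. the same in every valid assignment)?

3

seat 2 must be 1 (only option left).
seat 6 has just one choice, so seat 6 = 6. Eliminate 6 elsewhere: seat 4.
That leaves seat 4 = 3. Strike 3 from seat 1, seat 5, seat 7.
The 2 variables seat 1 and seat 3 are confined to {4, 5}, which locks those values in; drop them from seat 5, seat 7.
Determined: seat 2=1, seat 4=3, seat 6=6. The other seats each still have more than one consistent value. That makes 3.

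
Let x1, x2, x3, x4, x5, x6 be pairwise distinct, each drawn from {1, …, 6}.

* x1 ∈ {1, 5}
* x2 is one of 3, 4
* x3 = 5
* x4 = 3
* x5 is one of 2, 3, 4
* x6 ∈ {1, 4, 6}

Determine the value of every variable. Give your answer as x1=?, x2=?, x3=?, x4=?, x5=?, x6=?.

x1=1, x2=4, x3=5, x4=3, x5=2, x6=6

x3 has just one choice, so x3 = 5. Eliminate 5 elsewhere: x1.
That leaves x4 = 3. Eliminate 3 elsewhere: x2, x5.
x1 must be 1 (only option left). So x6 can't be 1.
x2's domain is down to {4}, so x2 = 4. Eliminate 4 elsewhere: x5, x6.
x5 has just one choice, so x5 = 2.
x6 must be 6 (only option left).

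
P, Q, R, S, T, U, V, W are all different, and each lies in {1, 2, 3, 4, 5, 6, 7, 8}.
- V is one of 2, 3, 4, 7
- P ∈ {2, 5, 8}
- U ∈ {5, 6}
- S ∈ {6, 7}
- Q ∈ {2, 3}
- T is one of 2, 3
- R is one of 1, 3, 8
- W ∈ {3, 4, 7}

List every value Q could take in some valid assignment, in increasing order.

2, 3

The 8 variables draw from only 8 values {1, 2, 3, 4, 5, 6, 7, 8}, so each is used; only R can be 1, hence R = 1.
The 7 still-open variables together cover exactly {2, 3, 4, 5, 6, 7, 8} — 7 values for 7 variables — and 8 appears only in P's list, so P = 8.
Among the 6 still-open variables, 5 fits only U (and all 6 values in {2, 3, 4, 5, 6, 7} must be used), so U = 5.
The 5 still-open variables together cover exactly {2, 3, 4, 6, 7} — 5 values for 5 variables — and 6 appears only in S's list, so S = 6.
Q and T share exactly the 2 values {2, 3}; by pigeonhole those values go to them, so strike 2, 3 from V, W.
No further eliminations apply; Q can still be any of 2, 3.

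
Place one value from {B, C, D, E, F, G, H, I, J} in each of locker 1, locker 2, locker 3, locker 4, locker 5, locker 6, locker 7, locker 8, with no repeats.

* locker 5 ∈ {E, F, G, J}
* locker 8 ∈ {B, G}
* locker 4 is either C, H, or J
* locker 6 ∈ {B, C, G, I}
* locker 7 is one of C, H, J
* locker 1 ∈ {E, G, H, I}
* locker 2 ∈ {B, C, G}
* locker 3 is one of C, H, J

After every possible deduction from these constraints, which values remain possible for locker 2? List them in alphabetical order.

The 8 variables draw from only 8 values {B, C, E, F, G, H, I, J}, so each is used; only locker 5 can be F, hence locker 5 = F.
The 7 still-open variables draw from only 7 values {B, C, E, G, H, I, J}, so each is used; only locker 1 can be E, hence locker 1 = E.
The 6 still-open variables draw from only 6 values {B, C, G, H, I, J}, so each is used; only locker 6 can be I, hence locker 6 = I.
locker 3, locker 4, locker 7 share exactly the 3 values {C, H, J}; by pigeonhole those values go to them, so strike C, H, J from locker 2.
No further eliminations apply; locker 2 can still be any of B, G.

B, G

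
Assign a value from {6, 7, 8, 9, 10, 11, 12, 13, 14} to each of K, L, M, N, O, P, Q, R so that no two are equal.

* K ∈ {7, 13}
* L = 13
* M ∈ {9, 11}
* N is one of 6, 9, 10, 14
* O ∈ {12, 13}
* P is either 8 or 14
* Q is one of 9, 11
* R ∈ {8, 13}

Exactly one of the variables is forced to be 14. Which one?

P

L has just one choice, so L = 13. Remove 13 from K, O, R.
O has just one choice, so O = 12.
R has just one choice, so R = 8. Eliminate 8 elsewhere: P.
So 14 goes to P.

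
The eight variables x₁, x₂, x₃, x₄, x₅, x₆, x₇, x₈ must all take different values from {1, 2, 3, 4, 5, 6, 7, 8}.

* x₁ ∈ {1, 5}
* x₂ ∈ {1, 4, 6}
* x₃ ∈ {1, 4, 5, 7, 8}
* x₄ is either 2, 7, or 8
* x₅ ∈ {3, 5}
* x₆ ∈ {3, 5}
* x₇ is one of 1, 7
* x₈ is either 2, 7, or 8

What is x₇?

7

The 8 variables draw from only 8 values {1, 2, 3, 4, 5, 6, 7, 8}, so each is used; only x₂ can be 6, hence x₂ = 6.
Among the 7 still-open variables, 4 fits only x₃ (and all 7 values in {1, 2, 3, 4, 5, 7, 8} must be used), so x₃ = 4.
The 2 variables x₅ and x₆ are confined to {3, 5}, which locks those values in; drop them from x₁.
x₁ must be 1 (only option left). Eliminate 1 elsewhere: x₇.
So x₇ = 7.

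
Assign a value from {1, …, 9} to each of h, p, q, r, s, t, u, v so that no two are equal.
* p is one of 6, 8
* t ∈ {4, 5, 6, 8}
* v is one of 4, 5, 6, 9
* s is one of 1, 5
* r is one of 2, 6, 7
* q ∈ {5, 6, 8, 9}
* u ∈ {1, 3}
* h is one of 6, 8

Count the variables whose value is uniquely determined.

2

The 2 variables h and p are confined to {6, 8}, which locks those values in; drop them from q, r, t, v.
q, t, v share exactly the 3 values {4, 5, 9}; by pigeonhole those values go to them, so strike 4, 5, 9 from s.
That leaves s = 1. So u can't be 1.
u's domain is down to {3}, so u = 3.
Determined: s=1, u=3. The other variables each still have more than one consistent value. That makes 2.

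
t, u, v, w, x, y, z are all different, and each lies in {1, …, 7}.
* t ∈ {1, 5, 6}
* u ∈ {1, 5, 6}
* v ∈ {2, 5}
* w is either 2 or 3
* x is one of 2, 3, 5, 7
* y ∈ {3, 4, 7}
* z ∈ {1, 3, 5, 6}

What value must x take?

The 7 variables draw from only 7 values {1, 2, 3, 4, 5, 6, 7}, so each is used; only y can be 4, hence y = 4.
The 6 still-open variables together cover exactly {1, 2, 3, 5, 6, 7} — 6 values for 6 variables — and 7 appears only in x's list, so x = 7.

7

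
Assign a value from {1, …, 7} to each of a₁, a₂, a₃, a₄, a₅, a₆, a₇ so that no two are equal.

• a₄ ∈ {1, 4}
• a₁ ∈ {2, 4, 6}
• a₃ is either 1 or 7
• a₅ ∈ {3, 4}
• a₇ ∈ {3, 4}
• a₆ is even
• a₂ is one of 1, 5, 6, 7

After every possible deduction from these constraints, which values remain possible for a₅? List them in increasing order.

Among the 7 variables, 5 fits only a₂ (and all 7 values in {1, 2, 3, 4, 5, 6, 7} must be used), so a₂ = 5.
The 6 still-open variables together cover exactly {1, 2, 3, 4, 6, 7} — 6 values for 6 variables — and 7 appears only in a₃'s list, so a₃ = 7.
The 5 still-open variables draw from only 5 values {1, 2, 3, 4, 6}, so each is used; only a₄ can be 1, hence a₄ = 1.
The 2 variables a₅ and a₇ are confined to {3, 4}, which locks those values in; drop them from a₁, a₆.
No further eliminations apply; a₅ can still be any of 3, 4.

3, 4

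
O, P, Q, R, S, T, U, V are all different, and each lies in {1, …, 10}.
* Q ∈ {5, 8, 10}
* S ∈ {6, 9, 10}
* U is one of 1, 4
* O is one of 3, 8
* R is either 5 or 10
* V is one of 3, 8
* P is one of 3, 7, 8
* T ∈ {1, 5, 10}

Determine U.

4

The 2 variables O and V are confined to {3, 8}, which locks those values in; drop them from P, Q.
P must be 7 (only option left).
The 2 variables Q and R are confined to {5, 10}, which locks those values in; drop them from S, T.
That leaves T = 1. So U can't be 1.
So U = 4.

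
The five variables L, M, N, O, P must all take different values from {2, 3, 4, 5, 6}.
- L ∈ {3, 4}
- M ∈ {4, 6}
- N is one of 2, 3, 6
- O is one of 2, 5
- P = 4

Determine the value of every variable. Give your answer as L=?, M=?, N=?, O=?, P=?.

P's domain is down to {4}, so P = 4. Remove 4 from L, M.
L must be 3 (only option left). So N can't be 3.
M has just one choice, so M = 6. Strike 6 from N.
N has just one choice, so N = 2. Remove 2 from O.
O's domain is down to {5}, so O = 5.

L=3, M=6, N=2, O=5, P=4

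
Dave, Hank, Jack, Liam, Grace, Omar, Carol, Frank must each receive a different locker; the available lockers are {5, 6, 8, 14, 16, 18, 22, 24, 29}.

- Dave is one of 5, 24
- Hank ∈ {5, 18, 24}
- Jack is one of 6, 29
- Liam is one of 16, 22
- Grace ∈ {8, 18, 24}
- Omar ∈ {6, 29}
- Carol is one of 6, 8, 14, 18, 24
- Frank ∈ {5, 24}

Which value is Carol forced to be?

14

Dave and Frank share exactly the 2 values {5, 24}; by pigeonhole those values go to them, so strike 5, 24 from Hank, Grace, Carol.
Hank's domain is down to {18}, so Hank = 18. Eliminate 18 elsewhere: Grace, Carol.
Grace's domain is down to {8}, so Grace = 8. Eliminate 8 elsewhere: Carol.
The 2 variables Jack and Omar are confined to {6, 29}, which locks those values in; drop them from Carol.
So Carol = 14.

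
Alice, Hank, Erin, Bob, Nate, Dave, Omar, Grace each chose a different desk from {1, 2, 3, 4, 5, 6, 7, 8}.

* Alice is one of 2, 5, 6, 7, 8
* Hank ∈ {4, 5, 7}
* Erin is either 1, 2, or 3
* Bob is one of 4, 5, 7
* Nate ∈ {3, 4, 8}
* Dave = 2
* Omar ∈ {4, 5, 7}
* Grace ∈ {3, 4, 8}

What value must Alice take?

6

Dave's domain is down to {2}, so Dave = 2. Strike 2 from Alice, Erin.
The 7 still-open variables draw from only 7 values {1, 3, 4, 5, 6, 7, 8}, so each is used; only Erin can be 1, hence Erin = 1.
The 6 still-open variables together cover exactly {3, 4, 5, 6, 7, 8} — 6 values for 6 variables — and 6 appears only in Alice's list, so Alice = 6.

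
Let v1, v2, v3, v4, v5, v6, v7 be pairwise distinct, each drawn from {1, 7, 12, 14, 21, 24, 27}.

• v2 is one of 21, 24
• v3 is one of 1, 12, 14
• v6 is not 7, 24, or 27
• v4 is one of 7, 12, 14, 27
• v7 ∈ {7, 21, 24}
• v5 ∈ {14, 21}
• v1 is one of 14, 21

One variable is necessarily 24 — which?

Among the 7 variables, 27 fits only v4 (and all 7 values in {1, 7, 12, 14, 21, 24, 27} must be used), so v4 = 27.
Among the 6 still-open variables, 7 fits only v7 (and all 6 values in {1, 7, 12, 14, 21, 24} must be used), so v7 = 7.
The 5 still-open variables together cover exactly {1, 12, 14, 21, 24} — 5 values for 5 variables — and 24 appears only in v2's list, so v2 = 24.

v2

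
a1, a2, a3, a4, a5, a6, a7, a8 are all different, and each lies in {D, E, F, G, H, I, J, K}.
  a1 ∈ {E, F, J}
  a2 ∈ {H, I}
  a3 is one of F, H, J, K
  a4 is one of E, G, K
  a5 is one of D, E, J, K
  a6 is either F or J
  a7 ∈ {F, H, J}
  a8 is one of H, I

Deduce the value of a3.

The 8 variables draw from only 8 values {D, E, F, G, H, I, J, K}, so each is used; only a5 can be D, hence a5 = D.
The 7 still-open variables together cover exactly {E, F, G, H, I, J, K} — 7 values for 7 variables — and G appears only in a4's list, so a4 = G.
The 6 still-open variables draw from only 6 values {E, F, H, I, J, K}, so each is used; only a1 can be E, hence a1 = E.
The 5 still-open variables together cover exactly {F, H, I, J, K} — 5 values for 5 variables — and K appears only in a3's list, so a3 = K.

K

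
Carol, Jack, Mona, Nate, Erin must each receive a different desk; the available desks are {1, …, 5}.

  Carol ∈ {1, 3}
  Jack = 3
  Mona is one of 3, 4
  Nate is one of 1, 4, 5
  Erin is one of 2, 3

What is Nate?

5

Jack's domain is down to {3}, so Jack = 3. Remove 3 from Carol, Mona, Erin.
That leaves Mona = 4. Eliminate 4 elsewhere: Nate.
That leaves Erin = 2.
Carol must be 1 (only option left). Strike 1 from Nate.
So Nate = 5.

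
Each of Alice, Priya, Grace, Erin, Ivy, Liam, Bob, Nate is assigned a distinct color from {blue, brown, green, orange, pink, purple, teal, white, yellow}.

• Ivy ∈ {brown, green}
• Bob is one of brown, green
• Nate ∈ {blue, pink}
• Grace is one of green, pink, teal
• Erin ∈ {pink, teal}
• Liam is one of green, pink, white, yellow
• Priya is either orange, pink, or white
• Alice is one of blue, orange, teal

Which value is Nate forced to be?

The 8 variables draw from only 8 values {blue, brown, green, orange, pink, teal, white, yellow}, so each is used; only Liam can be yellow, hence Liam = yellow.
The 7 still-open variables draw from only 7 values {blue, brown, green, orange, pink, teal, white}, so each is used; only Priya can be white, hence Priya = white.
Among the 6 still-open variables, orange fits only Alice (and all 6 values in {blue, brown, green, orange, pink, teal} must be used), so Alice = orange.
The 5 still-open variables draw from only 5 values {blue, brown, green, pink, teal}, so each is used; only Nate can be blue, hence Nate = blue.

blue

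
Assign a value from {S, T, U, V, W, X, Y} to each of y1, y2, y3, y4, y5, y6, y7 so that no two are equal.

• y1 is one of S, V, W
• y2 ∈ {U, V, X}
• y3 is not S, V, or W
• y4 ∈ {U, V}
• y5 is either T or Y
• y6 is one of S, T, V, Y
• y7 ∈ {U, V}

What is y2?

X

Among the 7 variables, W fits only y1 (and all 7 values in {S, T, U, V, W, X, Y} must be used), so y1 = W.
The 6 still-open variables draw from only 6 values {S, T, U, V, X, Y}, so each is used; only y6 can be S, hence y6 = S.
y4 and y7 between them cover only {U, V} — a naked pair. Remove those values from y2, y3.
So y2 = X.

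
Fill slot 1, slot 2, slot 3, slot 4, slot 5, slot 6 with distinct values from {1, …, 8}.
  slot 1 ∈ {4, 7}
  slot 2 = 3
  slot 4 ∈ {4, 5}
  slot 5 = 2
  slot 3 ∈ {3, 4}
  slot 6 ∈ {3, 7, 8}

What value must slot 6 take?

8

slot 2 must be 3 (only option left). Eliminate 3 elsewhere: slot 3, slot 6.
slot 3 has just one choice, so slot 3 = 4. So slot 1, slot 4 can't be 4.
That leaves slot 4 = 5.
That leaves slot 5 = 2.
slot 1 must be 7 (only option left). So slot 6 can't be 7.
So slot 6 = 8.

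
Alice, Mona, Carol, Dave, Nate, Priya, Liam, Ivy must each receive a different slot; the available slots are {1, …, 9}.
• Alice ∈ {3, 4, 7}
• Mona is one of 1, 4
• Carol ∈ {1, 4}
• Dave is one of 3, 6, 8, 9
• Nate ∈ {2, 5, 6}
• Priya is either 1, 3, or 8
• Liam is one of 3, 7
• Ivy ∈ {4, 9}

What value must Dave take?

6

The 2 variables Mona and Carol are confined to {1, 4}, which locks those values in; drop them from Alice, Priya, Ivy.
Ivy must be 9 (only option left). Remove 9 from Dave.
The 2 variables Alice and Liam are confined to {3, 7}, which locks those values in; drop them from Dave, Priya.
Priya's domain is down to {8}, so Priya = 8. Remove 8 from Dave.
So Dave = 6.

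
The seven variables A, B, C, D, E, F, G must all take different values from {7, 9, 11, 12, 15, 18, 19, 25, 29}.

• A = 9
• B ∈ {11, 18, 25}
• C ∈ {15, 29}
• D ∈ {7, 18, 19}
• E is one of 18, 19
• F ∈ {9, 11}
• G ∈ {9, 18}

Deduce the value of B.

25

A must be 9 (only option left). Eliminate 9 elsewhere: F, G.
F's domain is down to {11}, so F = 11. Remove 11 from B.
G's domain is down to {18}, so G = 18. So B, D, E can't be 18.
So B = 25.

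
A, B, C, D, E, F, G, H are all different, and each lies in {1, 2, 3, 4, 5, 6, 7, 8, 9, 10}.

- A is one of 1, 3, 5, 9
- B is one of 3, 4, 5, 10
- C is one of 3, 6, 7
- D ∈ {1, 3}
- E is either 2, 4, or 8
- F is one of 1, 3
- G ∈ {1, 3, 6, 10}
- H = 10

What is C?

H has just one choice, so H = 10. So B, G can't be 10.
D and F between them cover only {1, 3} — a naked pair. Remove those values from A, B, C, G.
G must be 6 (only option left). Remove 6 from C.
So C = 7.

7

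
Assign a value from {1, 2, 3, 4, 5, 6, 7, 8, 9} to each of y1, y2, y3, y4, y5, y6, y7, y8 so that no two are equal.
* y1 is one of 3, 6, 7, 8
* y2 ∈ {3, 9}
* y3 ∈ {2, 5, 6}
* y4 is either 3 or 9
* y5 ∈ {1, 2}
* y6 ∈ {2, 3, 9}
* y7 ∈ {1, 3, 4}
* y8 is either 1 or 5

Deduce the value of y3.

The 2 variables y2 and y4 are confined to {3, 9}, which locks those values in; drop them from y1, y6, y7.
y6 must be 2 (only option left). So y3, y5 can't be 2.
y5 must be 1 (only option left). So y7, y8 can't be 1.
That leaves y7 = 4.
y8's domain is down to {5}, so y8 = 5. Strike 5 from y3.
So y3 = 6.

6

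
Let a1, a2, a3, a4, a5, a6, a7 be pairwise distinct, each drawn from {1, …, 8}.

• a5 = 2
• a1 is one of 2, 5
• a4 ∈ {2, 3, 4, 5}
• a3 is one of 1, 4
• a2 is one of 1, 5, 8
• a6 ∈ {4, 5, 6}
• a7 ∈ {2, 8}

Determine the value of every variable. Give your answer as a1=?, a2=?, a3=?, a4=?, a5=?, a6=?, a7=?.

a5 must be 2 (only option left). Remove 2 from a1, a4, a7.
a7 has just one choice, so a7 = 8. So a2 can't be 8.
That leaves a1 = 5. So a2, a4, a6 can't be 5.
a2's domain is down to {1}, so a2 = 1. Strike 1 from a3.
That leaves a3 = 4. Strike 4 from a4, a6.
That leaves a4 = 3.
a6 must be 6 (only option left).

a1=5, a2=1, a3=4, a4=3, a5=2, a6=6, a7=8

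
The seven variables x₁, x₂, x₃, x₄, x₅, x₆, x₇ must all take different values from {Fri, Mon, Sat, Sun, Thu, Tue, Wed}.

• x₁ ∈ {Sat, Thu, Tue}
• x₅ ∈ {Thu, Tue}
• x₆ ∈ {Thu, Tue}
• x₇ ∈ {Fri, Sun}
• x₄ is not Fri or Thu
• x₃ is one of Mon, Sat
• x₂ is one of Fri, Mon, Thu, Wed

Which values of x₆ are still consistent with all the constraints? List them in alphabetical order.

The 2 variables x₅ and x₆ are confined to {Thu, Tue}, which locks those values in; drop them from x₁, x₂, x₄.
x₁ has just one choice, so x₁ = Sat. Remove Sat from x₃, x₄.
x₃ has just one choice, so x₃ = Mon. Strike Mon from x₂, x₄.
No further eliminations apply; x₆ can still be any of Thu, Tue.

Thu, Tue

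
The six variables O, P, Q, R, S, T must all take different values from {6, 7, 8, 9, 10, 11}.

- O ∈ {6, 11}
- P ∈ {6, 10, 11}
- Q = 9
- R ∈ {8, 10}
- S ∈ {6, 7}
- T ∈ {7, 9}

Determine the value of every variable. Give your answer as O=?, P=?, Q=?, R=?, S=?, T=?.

Q must be 9 (only option left). Strike 9 from T.
T has just one choice, so T = 7. So S can't be 7.
That leaves S = 6. So O, P can't be 6.
O must be 11 (only option left). Eliminate 11 elsewhere: P.
P has just one choice, so P = 10. Remove 10 from R.
R has just one choice, so R = 8.

O=11, P=10, Q=9, R=8, S=6, T=7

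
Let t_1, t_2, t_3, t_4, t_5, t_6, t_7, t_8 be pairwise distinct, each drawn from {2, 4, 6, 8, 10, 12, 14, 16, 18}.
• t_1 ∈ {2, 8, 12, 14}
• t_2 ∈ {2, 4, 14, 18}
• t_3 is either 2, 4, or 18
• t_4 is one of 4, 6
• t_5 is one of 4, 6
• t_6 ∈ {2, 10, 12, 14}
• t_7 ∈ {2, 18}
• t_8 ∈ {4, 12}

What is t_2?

Among the 8 variables, 8 fits only t_1 (and all 8 values in {2, 4, 6, 8, 10, 12, 14, 18} must be used), so t_1 = 8.
The 7 still-open variables draw from only 7 values {2, 4, 6, 10, 12, 14, 18}, so each is used; only t_6 can be 10, hence t_6 = 10.
Among the 6 still-open variables, 12 fits only t_8 (and all 6 values in {2, 4, 6, 12, 14, 18} must be used), so t_8 = 12.
The 5 still-open variables draw from only 5 values {2, 4, 6, 14, 18}, so each is used; only t_2 can be 14, hence t_2 = 14.

14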